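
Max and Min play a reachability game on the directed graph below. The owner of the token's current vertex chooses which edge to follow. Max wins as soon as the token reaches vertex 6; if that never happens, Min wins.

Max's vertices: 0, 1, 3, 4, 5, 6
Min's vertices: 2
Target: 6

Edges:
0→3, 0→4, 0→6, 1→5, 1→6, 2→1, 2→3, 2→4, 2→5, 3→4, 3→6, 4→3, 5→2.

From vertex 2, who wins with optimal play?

A0 = {6}
A1: add {0, 1, 3} — 0 (Max) has 0→6; 1 (Max) has 1→6; 3 (Max) has 3→6.
A2: add {4} — 4 (Max) has 4→3.
A3 = A2; e.g. 2 (Min) can still go to 5. Fixed point.
2 never enters the attractor, so Min can avoid the target forever.

Min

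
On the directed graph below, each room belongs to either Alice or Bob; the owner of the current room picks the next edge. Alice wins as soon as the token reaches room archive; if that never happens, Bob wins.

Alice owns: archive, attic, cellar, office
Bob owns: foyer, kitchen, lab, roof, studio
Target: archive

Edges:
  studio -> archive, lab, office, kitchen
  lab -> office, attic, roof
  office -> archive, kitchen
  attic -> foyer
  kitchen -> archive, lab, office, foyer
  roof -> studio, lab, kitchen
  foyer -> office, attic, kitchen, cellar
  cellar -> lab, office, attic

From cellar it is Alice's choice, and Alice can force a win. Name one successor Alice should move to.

A0 = {archive}
A1: add {office} — office (Alice) has office→archive.
A2: add {cellar} — cellar (Alice) has cellar→office.
A3 = A2; e.g. studio (Bob) can still go to lab. Fixed point.
From cellar, successor office is in the attractor (rank 1); the other successors attic, lab are not.

office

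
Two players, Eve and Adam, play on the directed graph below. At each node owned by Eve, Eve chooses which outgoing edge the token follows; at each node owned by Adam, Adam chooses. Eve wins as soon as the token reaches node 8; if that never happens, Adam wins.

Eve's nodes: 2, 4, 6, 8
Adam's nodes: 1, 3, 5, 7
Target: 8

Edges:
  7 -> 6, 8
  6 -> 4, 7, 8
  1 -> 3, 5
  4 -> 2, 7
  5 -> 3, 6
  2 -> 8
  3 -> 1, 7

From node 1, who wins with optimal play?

A0 = {8}
A1: add {2, 6} — 2 (Eve) has 2→8; 6 (Eve) has 6→8.
A2: add {4, 7} — 4 (Eve) has 4→2; 7 (Adam): all of {6, 8} already in.
A3 = A2; e.g. 1 (Adam) can still go to 3. Fixed point.
1 never enters the attractor, so Adam can avoid the target forever.

Adam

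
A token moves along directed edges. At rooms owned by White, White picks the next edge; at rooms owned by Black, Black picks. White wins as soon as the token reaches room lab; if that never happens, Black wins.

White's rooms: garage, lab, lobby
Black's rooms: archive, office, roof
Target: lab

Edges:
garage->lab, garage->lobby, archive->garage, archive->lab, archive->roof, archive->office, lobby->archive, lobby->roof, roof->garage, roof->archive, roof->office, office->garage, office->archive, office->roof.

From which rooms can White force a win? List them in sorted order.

garage, lab

A0 = {lab}
A1: add {garage} — garage (White) has garage→lab.
A2 = A1; e.g. archive (Black) can still go to roof. Fixed point.
White's winning region = {garage, lab}.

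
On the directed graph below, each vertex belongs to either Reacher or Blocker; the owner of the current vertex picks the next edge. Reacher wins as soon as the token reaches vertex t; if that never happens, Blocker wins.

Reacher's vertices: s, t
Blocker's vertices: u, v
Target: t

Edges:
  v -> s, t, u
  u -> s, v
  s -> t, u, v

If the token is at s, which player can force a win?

A0 = {t}
A1: add {s} — s (Reacher) has s→t.
A2 = A1; e.g. u (Blocker) can still go to v. Fixed point.
s ∈ A1, so Reacher can force the target.

Reacher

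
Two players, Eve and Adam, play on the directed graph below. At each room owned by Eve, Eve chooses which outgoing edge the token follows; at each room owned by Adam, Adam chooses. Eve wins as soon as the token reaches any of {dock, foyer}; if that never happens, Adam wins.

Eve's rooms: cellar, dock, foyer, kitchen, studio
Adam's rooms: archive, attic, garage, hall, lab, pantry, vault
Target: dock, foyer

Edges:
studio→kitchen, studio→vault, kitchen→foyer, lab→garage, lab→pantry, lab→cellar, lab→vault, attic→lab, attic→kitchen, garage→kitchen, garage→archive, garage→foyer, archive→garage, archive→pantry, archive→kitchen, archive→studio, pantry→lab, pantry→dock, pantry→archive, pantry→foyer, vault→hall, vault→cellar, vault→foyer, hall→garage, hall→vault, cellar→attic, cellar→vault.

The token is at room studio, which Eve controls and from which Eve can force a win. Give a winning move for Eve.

A0 = {dock, foyer}
A1: add {kitchen} — kitchen (Eve) has kitchen→foyer.
A2: add {studio} — studio (Eve) has studio→kitchen.
A3 = A2; e.g. garage (Adam) can still go to archive. Fixed point.
From studio, successor kitchen is in the attractor (rank 1); the other successor vault is not.

kitchen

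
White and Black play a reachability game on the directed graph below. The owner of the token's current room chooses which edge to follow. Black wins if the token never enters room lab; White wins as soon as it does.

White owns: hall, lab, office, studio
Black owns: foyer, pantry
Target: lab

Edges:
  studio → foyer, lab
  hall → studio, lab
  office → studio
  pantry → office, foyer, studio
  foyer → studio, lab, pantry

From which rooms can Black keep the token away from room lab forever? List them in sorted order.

A0 = {lab}
A1: add {hall, studio} — hall (White) has hall→lab; studio (White) has studio→lab.
A2: add {office} — office (White) has office→studio.
A3 = A2; e.g. foyer (Black) can still go to pantry. Fixed point.
White's attractor = {hall, lab, office, studio}; Black avoids the target exactly from the complement.

foyer, pantry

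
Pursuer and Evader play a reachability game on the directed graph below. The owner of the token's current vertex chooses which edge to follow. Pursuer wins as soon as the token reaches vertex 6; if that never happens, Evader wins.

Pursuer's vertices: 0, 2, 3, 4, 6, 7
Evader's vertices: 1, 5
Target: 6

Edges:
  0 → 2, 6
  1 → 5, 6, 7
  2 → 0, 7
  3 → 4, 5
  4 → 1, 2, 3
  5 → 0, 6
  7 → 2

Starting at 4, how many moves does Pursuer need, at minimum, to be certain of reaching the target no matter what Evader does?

A0 = {6}
A1: add {0} — 0 (Pursuer) has 0→6.
A2: add {2, 5} — 2 (Pursuer) has 2→0; 5 (Evader): all of {0, 6} already in.
A3: add {3, 4, 7} — 3 (Pursuer) has 3→5; 4 (Pursuer) has 4→2; 7 (Pursuer) has 7→2.
4 enters the attractor at level 3, so Pursuer can force the target in 3 moves from there.

3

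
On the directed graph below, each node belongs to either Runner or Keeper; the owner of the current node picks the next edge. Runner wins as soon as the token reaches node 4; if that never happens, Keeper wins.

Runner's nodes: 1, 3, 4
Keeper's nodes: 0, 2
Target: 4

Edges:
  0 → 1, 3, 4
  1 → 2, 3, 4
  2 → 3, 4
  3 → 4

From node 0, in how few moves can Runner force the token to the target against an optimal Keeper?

A0 = {4}
A1: add {1, 3} — 1 (Runner) has 1→4; 3 (Runner) has 3→4.
A2: add {0, 2} — 0 (Keeper): all of {1, 3, 4} already in; 2 (Keeper): all of {3, 4} already in.
A2 = all vertices. Fixed point.
0 enters the attractor at level 2, so Runner can force the target in 2 moves from there.

2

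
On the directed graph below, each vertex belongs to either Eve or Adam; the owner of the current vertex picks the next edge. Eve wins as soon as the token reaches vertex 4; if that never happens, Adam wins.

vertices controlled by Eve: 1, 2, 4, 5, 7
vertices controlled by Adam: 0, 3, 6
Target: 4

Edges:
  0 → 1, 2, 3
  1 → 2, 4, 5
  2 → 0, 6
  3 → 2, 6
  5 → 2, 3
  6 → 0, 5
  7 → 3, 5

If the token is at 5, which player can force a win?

A0 = {4}
A1: add {1} — 1 (Eve) has 1→4.
A2 = A1; e.g. 0 (Adam) can still go to 2. Fixed point.
5 never enters the attractor, so Adam can avoid the target forever.

Adam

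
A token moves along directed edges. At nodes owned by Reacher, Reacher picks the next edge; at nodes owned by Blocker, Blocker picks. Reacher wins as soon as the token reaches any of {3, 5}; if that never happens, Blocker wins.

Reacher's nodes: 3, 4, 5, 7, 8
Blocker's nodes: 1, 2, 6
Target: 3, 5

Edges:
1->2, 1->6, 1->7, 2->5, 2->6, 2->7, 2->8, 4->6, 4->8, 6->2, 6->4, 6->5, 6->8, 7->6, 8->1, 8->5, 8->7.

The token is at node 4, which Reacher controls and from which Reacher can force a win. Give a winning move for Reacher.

8

A0 = {3, 5}
A1: add {8} — 8 (Reacher) has 8→5.
A2: add {4} — 4 (Reacher) has 4→8.
A3 = A2; e.g. 1 (Blocker) can still go to 2. Fixed point.
From 4, successor 8 is in the attractor (rank 1); the other successor 6 is not.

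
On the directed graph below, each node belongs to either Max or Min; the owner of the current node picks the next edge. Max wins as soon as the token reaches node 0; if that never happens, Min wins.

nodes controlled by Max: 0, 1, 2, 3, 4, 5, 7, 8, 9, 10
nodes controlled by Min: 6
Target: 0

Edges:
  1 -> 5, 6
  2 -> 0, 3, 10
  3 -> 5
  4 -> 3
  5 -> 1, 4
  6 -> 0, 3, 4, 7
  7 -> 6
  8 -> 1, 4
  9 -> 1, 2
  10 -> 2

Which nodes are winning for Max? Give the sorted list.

0, 2, 9, 10

A0 = {0}
A1: add {2} — 2 (Max) has 2→0.
A2: add {9, 10} — 9 (Max) has 9→2; 10 (Max) has 10→2.
A3 = A2; e.g. 1 (Max) has no edge into A2. Fixed point.
Max's winning region = {0, 2, 9, 10}.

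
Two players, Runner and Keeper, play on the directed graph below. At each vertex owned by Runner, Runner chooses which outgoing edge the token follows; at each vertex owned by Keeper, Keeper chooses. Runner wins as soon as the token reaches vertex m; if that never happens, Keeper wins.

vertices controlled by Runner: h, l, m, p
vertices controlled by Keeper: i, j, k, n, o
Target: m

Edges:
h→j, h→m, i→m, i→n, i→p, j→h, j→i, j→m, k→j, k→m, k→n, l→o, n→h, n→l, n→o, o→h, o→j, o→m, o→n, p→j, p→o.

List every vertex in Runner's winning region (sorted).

A0 = {m}
A1: add {h} — h (Runner) has h→m.
A2 = A1; e.g. i (Keeper) can still go to n. Fixed point.
Runner's winning region = {h, m}.

h, m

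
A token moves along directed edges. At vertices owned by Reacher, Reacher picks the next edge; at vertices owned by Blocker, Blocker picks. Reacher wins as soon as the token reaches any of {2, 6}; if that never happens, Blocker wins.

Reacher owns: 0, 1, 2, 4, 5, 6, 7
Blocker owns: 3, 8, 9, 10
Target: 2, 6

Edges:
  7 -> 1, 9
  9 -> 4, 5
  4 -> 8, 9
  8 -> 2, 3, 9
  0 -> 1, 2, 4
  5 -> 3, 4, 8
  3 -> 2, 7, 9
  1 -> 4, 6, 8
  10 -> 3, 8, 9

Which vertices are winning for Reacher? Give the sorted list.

0, 1, 2, 6, 7

A0 = {2, 6}
A1: add {0, 1} — 0 (Reacher) has 0→2; 1 (Reacher) has 1→6.
A2: add {7} — 7 (Reacher) has 7→1.
A3 = A2; e.g. 3 (Blocker) can still go to 9. Fixed point.
Reacher's winning region = {0, 1, 2, 6, 7}.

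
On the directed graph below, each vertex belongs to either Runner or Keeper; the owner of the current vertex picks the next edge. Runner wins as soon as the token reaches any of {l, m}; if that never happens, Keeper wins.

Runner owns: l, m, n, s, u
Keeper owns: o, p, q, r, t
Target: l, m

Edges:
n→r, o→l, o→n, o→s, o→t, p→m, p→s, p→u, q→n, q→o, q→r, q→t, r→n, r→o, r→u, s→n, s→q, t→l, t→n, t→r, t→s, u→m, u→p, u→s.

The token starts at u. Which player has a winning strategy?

Runner

A0 = {l, m}
A1: add {u} — u (Runner) has u→m.
A2 = A1; e.g. n (Runner) has no edge into A1. Fixed point.
u ∈ A1, so Runner can force the target.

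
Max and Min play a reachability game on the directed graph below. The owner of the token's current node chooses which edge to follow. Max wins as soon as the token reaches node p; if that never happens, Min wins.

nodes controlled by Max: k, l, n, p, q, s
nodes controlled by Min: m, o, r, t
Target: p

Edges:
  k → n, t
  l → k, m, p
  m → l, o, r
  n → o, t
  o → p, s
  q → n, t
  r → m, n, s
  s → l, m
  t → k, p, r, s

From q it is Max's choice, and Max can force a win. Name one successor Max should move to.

n

A0 = {p}
A1: add {l} — l (Max) has l→p.
A2: add {s} — s (Max) has s→l.
A3: add {o} — o (Min): all of {p, s} already in.
A4: add {n} — n (Max) has n→o.
A5: add {k, q} — k (Max) has k→n; q (Max) has q→n.
A6 = A5; e.g. m (Min) can still go to r. Fixed point.
From q, successor n is in the attractor (rank 4); the other successor t is not.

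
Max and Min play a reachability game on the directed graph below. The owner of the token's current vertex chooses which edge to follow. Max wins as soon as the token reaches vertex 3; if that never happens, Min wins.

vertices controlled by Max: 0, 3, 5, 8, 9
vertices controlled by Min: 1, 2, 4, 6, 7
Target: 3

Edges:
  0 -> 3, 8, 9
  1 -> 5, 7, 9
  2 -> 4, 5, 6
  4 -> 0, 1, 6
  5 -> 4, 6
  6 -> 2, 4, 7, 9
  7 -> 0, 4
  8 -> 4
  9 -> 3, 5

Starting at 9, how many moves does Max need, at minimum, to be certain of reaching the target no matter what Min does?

1

A0 = {3}
A1: add {0, 9} — 0 (Max) has 0→3; 9 (Max) has 9→3.
A2 = A1; e.g. 1 (Min) can still go to 5. Fixed point.
9 enters the attractor at level 1, so Max can force the target in 1 move from there.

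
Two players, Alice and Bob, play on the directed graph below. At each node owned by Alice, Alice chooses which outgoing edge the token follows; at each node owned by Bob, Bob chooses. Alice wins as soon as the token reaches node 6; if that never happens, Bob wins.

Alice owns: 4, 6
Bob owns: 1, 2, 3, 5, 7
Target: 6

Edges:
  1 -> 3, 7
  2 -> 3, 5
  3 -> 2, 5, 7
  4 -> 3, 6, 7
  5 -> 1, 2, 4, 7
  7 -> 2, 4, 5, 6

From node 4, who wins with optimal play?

A0 = {6}
A1: add {4} — 4 (Alice) has 4→6.
A2 = A1; e.g. 1 (Bob) can still go to 3. Fixed point.
4 ∈ A1, so Alice can force the target.

Alice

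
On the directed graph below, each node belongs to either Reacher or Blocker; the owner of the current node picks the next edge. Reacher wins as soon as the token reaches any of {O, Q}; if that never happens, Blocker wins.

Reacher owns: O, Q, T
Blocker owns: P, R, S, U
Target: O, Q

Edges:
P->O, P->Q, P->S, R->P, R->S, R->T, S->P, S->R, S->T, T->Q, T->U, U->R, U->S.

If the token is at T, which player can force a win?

Reacher

A0 = {O, Q}
A1: add {T} — T (Reacher) has T→Q.
A2 = A1; e.g. P (Blocker) can still go to S. Fixed point.
T ∈ A1, so Reacher can force the target.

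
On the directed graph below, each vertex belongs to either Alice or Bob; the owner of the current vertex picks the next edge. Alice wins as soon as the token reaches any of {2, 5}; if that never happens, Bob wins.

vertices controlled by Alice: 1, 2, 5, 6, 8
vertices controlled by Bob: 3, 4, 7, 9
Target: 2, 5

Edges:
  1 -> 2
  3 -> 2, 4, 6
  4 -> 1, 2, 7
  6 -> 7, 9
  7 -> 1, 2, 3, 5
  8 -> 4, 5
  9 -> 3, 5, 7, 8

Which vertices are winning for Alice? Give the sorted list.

A0 = {2, 5}
A1: add {1, 8} — 1 (Alice) has 1→2; 8 (Alice) has 8→5.
A2 = A1; e.g. 3 (Bob) can still go to 4. Fixed point.
Alice's winning region = {1, 2, 5, 8}.

1, 2, 5, 8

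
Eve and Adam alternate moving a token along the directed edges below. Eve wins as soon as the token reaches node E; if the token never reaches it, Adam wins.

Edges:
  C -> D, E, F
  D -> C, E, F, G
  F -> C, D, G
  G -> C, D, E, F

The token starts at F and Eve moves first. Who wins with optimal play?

Track states (vertex, player-to-move).
A0 = {(E,Eve), (E,Adam)}
A1: add {(C,Eve), (D,Eve), (G,Eve)}.
A2: add {(F,Adam)}.
A3 = A2; e.g. (C,Adam) stays out. (F,Eve) never enters ⇒ Adam avoids the target.

Adam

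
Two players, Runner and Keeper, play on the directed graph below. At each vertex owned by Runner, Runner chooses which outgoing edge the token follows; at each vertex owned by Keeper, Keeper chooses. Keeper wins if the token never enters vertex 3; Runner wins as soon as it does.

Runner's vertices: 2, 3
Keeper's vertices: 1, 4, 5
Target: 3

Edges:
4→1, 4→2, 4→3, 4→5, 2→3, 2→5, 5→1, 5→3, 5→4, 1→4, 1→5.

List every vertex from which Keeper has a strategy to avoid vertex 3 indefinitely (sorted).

A0 = {3}
A1: add {2} — 2 (Runner) has 2→3.
A2 = A1; e.g. 1 (Keeper) can still go to 4. Fixed point.
Runner's attractor = {2, 3}; Keeper avoids the target exactly from the complement.

1, 4, 5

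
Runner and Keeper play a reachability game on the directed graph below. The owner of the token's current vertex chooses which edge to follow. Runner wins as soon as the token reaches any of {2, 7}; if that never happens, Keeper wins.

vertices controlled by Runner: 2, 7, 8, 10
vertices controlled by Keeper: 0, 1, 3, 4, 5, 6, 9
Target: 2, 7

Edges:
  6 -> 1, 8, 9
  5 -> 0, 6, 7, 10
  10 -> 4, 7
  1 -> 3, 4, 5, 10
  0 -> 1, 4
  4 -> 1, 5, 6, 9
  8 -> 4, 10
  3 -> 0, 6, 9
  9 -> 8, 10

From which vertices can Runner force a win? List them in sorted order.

2, 7, 8, 9, 10

A0 = {2, 7}
A1: add {10} — 10 (Runner) has 10→7.
A2: add {8} — 8 (Runner) has 8→10.
A3: add {9} — 9 (Keeper): all of {8, 10} already in.
A4 = A3; e.g. 0 (Keeper) can still go to 1. Fixed point.
Runner's winning region = {2, 7, 8, 9, 10}.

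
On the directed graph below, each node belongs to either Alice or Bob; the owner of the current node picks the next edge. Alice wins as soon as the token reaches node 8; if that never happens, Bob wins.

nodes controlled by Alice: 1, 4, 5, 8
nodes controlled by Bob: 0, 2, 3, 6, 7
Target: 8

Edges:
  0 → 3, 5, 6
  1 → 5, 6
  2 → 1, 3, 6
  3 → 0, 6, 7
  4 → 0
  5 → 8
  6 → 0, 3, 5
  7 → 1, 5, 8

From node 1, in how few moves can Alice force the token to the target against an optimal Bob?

2

A0 = {8}
A1: add {5} — 5 (Alice) has 5→8.
A2: add {1} — 1 (Alice) has 1→5.
1 enters the attractor at level 2, so Alice can force the target in 2 moves from there.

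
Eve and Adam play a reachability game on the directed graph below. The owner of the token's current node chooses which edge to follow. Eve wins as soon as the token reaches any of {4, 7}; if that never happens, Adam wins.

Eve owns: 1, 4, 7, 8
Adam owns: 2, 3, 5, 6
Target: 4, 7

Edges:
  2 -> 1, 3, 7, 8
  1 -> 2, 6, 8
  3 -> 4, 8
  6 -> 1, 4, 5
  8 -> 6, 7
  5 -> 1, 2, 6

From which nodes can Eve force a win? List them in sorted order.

1, 2, 3, 4, 7, 8

A0 = {4, 7}
A1: add {8} — 8 (Eve) has 8→7.
A2: add {1, 3} — 1 (Eve) has 1→8; 3 (Adam): all of {4, 8} already in.
A3: add {2} — 2 (Adam): all of {1, 3, 7, 8} already in.
A4 = A3; e.g. 5 (Adam) can still go to 6. Fixed point.
Eve's winning region = {1, 2, 3, 4, 7, 8}.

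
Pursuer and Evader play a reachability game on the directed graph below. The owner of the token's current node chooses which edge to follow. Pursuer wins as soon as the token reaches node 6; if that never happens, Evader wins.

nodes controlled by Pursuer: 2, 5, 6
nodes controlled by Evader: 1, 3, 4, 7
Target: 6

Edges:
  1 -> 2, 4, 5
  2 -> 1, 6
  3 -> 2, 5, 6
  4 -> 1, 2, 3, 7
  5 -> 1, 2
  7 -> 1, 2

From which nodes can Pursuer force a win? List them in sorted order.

2, 3, 5, 6

A0 = {6}
A1: add {2} — 2 (Pursuer) has 2→6.
A2: add {5} — 5 (Pursuer) has 5→2.
A3: add {3} — 3 (Evader): all of {2, 5, 6} already in.
A4 = A3; e.g. 1 (Evader) can still go to 4. Fixed point.
Pursuer's winning region = {2, 3, 5, 6}.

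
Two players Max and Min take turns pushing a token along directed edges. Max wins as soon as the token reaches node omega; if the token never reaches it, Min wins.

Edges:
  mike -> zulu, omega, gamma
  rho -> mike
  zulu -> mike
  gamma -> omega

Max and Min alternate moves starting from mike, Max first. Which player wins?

Max

Track states (vertex, player-to-move).
A0 = {(omega,Max), (omega,Min)}
A1: add {(mike,Max), (gamma,Max), (gamma,Min)}.
(mike,Max) ∈ A1 ⇒ Max forces the target.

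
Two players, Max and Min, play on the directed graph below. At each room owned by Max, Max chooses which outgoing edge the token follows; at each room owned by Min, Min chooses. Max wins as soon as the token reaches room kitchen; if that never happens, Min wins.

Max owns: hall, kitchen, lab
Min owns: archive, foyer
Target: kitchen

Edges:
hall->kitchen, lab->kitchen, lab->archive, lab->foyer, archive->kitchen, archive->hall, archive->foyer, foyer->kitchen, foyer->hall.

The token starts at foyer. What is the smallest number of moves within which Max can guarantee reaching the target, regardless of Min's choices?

A0 = {kitchen}
A1: add {hall, lab} — hall (Max) has hall→kitchen; lab (Max) has lab→kitchen.
A2: add {foyer} — foyer (Min): all of {kitchen, hall} already in.
foyer enters the attractor at level 2, so Max can force the target in 2 moves from there.

2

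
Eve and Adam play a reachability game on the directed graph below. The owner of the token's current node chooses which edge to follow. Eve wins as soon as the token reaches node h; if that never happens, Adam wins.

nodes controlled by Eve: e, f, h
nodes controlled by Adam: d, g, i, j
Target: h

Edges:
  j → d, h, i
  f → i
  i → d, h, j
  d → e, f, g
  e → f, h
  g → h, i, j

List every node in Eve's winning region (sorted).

e, h

A0 = {h}
A1: add {e} — e (Eve) has e→h.
A2 = A1; e.g. d (Adam) can still go to f. Fixed point.
Eve's winning region = {e, h}.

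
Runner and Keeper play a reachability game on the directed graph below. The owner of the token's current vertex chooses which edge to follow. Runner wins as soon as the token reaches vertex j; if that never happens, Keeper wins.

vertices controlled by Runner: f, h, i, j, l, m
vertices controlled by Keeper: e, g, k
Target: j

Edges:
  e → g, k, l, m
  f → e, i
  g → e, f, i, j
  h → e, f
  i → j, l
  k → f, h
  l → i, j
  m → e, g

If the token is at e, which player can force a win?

Keeper

A0 = {j}
A1: add {i, l} — i (Runner) has i→j; l (Runner) has l→j.
A2: add {f} — f (Runner) has f→i.
A3: add {h} — h (Runner) has h→f.
A4: add {k} — k (Keeper): all of {f, h} already in.
A5 = A4; e.g. e (Keeper) can still go to g. Fixed point.
e never enters the attractor, so Keeper can avoid the target forever.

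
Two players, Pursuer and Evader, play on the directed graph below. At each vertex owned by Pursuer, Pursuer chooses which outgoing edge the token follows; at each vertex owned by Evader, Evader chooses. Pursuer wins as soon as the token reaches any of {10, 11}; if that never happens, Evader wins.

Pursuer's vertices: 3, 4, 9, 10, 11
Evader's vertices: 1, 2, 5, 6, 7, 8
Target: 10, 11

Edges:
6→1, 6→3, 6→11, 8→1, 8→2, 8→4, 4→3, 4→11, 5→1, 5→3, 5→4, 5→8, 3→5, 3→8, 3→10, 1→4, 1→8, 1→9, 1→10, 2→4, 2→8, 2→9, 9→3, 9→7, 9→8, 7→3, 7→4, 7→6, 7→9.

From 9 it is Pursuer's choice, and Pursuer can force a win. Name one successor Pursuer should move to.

A0 = {10, 11}
A1: add {3, 4} — 3 (Pursuer) has 3→10; 4 (Pursuer) has 4→11.
A2: add {9} — 9 (Pursuer) has 9→3.
A3 = A2; e.g. 1 (Evader) can still go to 8. Fixed point.
From 9, successor 3 is in the attractor (rank 1); the other successors 7, 8 are not.

3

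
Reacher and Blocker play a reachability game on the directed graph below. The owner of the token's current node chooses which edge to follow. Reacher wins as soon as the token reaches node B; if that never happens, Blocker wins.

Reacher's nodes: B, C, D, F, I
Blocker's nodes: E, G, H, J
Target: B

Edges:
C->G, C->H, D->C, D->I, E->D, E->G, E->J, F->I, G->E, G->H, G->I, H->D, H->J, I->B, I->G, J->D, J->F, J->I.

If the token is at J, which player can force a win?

Reacher

A0 = {B}
A1: add {I} — I (Reacher) has I→B.
A2: add {D, F} — D (Reacher) has D→I; F (Reacher) has F→I.
A3: add {J} — J (Blocker): all of {D, F, I} already in.
J ∈ A3, so Reacher can force the target.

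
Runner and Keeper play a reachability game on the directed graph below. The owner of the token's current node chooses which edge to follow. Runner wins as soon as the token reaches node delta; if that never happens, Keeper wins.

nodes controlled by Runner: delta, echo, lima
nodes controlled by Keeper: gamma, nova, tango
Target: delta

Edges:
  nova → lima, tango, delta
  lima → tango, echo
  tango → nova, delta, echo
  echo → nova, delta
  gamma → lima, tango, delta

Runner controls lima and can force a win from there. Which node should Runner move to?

echo

A0 = {delta}
A1: add {echo} — echo (Runner) has echo→delta.
A2: add {lima} — lima (Runner) has lima→echo.
A3 = A2; e.g. nova (Keeper) can still go to tango. Fixed point.
From lima, successor echo is in the attractor (rank 1); the other successor tango is not.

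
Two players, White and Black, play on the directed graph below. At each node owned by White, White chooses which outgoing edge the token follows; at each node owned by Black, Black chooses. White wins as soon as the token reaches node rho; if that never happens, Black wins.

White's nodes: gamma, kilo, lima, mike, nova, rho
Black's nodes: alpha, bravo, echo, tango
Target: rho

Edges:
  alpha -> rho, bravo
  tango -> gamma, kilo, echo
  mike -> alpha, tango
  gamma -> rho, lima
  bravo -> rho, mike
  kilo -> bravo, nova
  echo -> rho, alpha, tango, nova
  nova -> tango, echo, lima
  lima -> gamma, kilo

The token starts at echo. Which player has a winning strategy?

Black

A0 = {rho}
A1: add {gamma} — gamma (White) has gamma→rho.
A2: add {lima} — lima (White) has lima→gamma.
A3: add {nova} — nova (White) has nova→lima.
A4: add {kilo} — kilo (White) has kilo→nova.
A5 = A4; e.g. alpha (Black) can still go to bravo. Fixed point.
echo never enters the attractor, so Black can avoid the target forever.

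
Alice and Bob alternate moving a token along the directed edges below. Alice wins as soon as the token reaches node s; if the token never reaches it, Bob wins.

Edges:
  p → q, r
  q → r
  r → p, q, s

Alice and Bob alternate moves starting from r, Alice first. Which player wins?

Track states (vertex, player-to-move).
A0 = {(s,Alice), (s,Bob)}
A1: add {(r,Alice)}.
(r,Alice) ∈ A1 ⇒ Alice forces the target.

Alice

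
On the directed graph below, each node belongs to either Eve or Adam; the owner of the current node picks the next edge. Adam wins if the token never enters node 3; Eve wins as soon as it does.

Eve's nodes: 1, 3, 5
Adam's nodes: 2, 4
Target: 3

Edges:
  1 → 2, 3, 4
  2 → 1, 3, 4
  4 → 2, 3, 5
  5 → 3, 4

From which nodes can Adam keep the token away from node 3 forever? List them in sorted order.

A0 = {3}
A1: add {1, 5} — 1 (Eve) has 1→3; 5 (Eve) has 5→3.
A2 = A1; e.g. 2 (Adam) can still go to 4. Fixed point.
Eve's attractor = {1, 3, 5}; Adam avoids the target exactly from the complement.

2, 4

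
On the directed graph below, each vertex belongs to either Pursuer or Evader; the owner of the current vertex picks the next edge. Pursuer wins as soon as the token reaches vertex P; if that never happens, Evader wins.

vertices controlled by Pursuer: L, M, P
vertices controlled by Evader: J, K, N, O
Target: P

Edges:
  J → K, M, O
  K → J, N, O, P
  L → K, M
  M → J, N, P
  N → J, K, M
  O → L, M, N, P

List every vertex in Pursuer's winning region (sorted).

L, M, P

A0 = {P}
A1: add {M} — M (Pursuer) has M→P.
A2: add {L} — L (Pursuer) has L→M.
A3 = A2; e.g. J (Evader) can still go to K. Fixed point.
Pursuer's winning region = {L, M, P}.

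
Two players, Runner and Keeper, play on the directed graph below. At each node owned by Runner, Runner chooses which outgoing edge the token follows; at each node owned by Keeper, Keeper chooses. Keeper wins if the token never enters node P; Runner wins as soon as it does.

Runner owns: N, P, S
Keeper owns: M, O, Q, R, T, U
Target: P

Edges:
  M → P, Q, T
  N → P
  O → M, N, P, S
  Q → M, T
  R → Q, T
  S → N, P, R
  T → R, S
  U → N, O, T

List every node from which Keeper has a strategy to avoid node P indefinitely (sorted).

M, O, Q, R, T, U

A0 = {P}
A1: add {N, S} — N (Runner) has N→P; S (Runner) has S→P.
A2 = A1; e.g. M (Keeper) can still go to Q. Fixed point.
Runner's attractor = {N, P, S}; Keeper avoids the target exactly from the complement.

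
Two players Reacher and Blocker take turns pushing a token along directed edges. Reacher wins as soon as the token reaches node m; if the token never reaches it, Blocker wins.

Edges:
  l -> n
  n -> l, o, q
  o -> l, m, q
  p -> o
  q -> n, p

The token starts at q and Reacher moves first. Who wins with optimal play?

Track states (vertex, player-to-move).
A0 = {(m,Reacher), (m,Blocker)}
A1: add {(o,Reacher)}.
A2: add {(p,Blocker)}.
A3: add {(q,Reacher)}.
(q,Reacher) ∈ A3 ⇒ Reacher forces the target.

Reacher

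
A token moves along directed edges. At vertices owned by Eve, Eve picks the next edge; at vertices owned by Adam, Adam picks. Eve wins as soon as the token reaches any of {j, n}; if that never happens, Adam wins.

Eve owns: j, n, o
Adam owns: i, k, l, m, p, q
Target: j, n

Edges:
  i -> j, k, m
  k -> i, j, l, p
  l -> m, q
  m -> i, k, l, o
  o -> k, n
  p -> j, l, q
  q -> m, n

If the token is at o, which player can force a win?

A0 = {j, n}
A1: add {o} — o (Eve) has o→n.
A2 = A1; e.g. i (Adam) can still go to k. Fixed point.
o ∈ A1, so Eve can force the target.

Eve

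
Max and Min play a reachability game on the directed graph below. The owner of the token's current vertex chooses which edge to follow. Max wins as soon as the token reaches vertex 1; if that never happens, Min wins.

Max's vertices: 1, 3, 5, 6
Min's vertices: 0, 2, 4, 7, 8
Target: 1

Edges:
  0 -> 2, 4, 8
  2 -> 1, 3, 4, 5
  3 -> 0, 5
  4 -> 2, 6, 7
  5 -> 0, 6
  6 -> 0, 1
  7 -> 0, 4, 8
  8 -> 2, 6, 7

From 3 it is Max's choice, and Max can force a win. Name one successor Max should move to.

A0 = {1}
A1: add {6} — 6 (Max) has 6→1.
A2: add {5} — 5 (Max) has 5→6.
A3: add {3} — 3 (Max) has 3→5.
A4 = A3; e.g. 0 (Min) can still go to 2. Fixed point.
From 3, successor 5 is in the attractor (rank 2); the other successor 0 is not.

5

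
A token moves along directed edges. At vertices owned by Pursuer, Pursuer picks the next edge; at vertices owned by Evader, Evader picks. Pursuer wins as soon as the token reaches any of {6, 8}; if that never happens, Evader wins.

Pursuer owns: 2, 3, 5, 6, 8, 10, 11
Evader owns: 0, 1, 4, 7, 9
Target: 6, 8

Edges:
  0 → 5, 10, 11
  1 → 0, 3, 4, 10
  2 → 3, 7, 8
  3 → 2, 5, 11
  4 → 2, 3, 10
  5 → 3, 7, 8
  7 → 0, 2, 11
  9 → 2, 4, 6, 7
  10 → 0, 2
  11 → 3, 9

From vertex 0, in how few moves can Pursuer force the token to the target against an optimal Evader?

4

A0 = {6, 8}
A1: add {2, 5} — 2 (Pursuer) has 2→8; 5 (Pursuer) has 5→8.
A2: add {3, 10} — 3 (Pursuer) has 3→2; 10 (Pursuer) has 10→2.
A3: add {4, 11} — 4 (Evader): all of {2, 3, 10} already in; 11 (Pursuer) has 11→3.
A4: add {0} — 0 (Evader): all of {5, 10, 11} already in.
0 enters the attractor at level 4, so Pursuer can force the target in 4 moves from there.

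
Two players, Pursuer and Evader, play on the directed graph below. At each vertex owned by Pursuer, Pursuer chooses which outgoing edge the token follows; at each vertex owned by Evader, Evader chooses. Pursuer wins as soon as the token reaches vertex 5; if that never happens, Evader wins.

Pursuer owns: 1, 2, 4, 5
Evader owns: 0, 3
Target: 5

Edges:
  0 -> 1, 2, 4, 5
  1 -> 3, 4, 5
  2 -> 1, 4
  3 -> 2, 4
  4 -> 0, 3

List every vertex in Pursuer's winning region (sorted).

1, 2, 5

A0 = {5}
A1: add {1} — 1 (Pursuer) has 1→5.
A2: add {2} — 2 (Pursuer) has 2→1.
A3 = A2; e.g. 0 (Evader) can still go to 4. Fixed point.
Pursuer's winning region = {1, 2, 5}.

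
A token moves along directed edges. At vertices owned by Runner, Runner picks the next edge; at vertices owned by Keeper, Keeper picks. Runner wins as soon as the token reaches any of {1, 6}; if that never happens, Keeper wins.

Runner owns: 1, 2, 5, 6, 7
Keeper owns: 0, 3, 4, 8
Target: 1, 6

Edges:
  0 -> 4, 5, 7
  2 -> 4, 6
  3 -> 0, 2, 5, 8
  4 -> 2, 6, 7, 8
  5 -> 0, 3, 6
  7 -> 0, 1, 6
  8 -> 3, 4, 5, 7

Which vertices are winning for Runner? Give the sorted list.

1, 2, 5, 6, 7

A0 = {1, 6}
A1: add {2, 5, 7} — 2 (Runner) has 2→6; 5 (Runner) has 5→6; 7 (Runner) has 7→1.
A2 = A1; e.g. 0 (Keeper) can still go to 4. Fixed point.
Runner's winning region = {1, 2, 5, 6, 7}.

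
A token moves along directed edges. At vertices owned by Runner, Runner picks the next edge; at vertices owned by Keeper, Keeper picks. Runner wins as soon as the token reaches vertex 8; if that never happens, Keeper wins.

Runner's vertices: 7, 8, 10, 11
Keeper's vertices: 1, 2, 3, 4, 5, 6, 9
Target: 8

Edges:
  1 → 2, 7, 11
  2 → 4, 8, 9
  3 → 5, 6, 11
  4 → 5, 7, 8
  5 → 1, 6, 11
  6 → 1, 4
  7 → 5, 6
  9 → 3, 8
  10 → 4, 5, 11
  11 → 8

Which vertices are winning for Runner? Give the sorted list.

8, 10, 11

A0 = {8}
A1: add {11} — 11 (Runner) has 11→8.
A2: add {10} — 10 (Runner) has 10→11.
A3 = A2; e.g. 1 (Keeper) can still go to 2. Fixed point.
Runner's winning region = {8, 10, 11}.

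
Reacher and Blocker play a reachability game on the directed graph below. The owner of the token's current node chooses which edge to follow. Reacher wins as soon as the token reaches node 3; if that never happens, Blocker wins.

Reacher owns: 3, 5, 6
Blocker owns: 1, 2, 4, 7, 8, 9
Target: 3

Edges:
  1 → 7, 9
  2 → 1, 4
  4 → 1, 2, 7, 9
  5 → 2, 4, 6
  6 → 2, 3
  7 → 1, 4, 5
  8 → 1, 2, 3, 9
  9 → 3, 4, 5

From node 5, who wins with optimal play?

A0 = {3}
A1: add {6} — 6 (Reacher) has 6→3.
A2: add {5} — 5 (Reacher) has 5→6.
A3 = A2; e.g. 1 (Blocker) can still go to 7. Fixed point.
5 ∈ A2, so Reacher can force the target.

Reacher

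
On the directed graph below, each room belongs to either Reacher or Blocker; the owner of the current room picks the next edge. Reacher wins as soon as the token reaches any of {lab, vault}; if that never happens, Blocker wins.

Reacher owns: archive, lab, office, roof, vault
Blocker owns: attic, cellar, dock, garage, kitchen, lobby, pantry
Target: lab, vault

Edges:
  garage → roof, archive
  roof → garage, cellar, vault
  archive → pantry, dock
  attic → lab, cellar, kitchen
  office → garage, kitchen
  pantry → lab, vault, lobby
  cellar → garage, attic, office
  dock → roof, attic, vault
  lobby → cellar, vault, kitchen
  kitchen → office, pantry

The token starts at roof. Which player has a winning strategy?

Reacher

A0 = {lab, vault}
A1: add {roof} — roof (Reacher) has roof→vault.
A2 = A1; e.g. garage (Blocker) can still go to archive. Fixed point.
roof ∈ A1, so Reacher can force the target.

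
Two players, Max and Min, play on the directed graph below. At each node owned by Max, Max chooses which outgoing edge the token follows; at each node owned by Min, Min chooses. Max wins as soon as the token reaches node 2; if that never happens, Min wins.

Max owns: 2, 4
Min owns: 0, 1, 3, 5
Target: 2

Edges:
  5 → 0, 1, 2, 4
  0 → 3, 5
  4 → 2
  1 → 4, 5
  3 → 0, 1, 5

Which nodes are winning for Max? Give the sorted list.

2, 4

A0 = {2}
A1: add {4} — 4 (Max) has 4→2.
A2 = A1; e.g. 0 (Min) can still go to 3. Fixed point.
Max's winning region = {2, 4}.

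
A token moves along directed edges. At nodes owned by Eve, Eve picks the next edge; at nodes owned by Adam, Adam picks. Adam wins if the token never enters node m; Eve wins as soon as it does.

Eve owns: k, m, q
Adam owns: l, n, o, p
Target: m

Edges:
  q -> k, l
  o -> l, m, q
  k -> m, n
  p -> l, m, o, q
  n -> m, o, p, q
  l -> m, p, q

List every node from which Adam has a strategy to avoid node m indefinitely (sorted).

A0 = {m}
A1: add {k} — k (Eve) has k→m.
A2: add {q} — q (Eve) has q→k.
A3 = A2; e.g. l (Adam) can still go to p. Fixed point.
Eve's attractor = {k, m, q}; Adam avoids the target exactly from the complement.

l, n, o, p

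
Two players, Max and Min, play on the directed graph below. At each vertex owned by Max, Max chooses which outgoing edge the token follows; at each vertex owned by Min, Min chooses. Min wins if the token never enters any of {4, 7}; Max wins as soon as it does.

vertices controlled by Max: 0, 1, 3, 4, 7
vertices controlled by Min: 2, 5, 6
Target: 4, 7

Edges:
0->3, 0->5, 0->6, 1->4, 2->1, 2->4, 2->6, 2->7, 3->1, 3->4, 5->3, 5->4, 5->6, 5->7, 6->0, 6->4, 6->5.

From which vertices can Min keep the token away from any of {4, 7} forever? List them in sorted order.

A0 = {4, 7}
A1: add {1, 3} — 1 (Max) has 1→4; 3 (Max) has 3→4.
A2: add {0} — 0 (Max) has 0→3.
A3 = A2; e.g. 2 (Min) can still go to 6. Fixed point.
Max's attractor = {0, 1, 3, 4, 7}; Min avoids the target exactly from the complement.

2, 5, 6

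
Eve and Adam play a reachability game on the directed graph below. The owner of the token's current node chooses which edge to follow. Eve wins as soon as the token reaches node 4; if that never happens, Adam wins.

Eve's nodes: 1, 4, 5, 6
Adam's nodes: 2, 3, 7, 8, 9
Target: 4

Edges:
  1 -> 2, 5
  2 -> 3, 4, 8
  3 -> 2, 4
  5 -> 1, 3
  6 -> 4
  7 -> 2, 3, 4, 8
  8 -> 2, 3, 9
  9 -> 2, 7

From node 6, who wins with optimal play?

A0 = {4}
A1: add {6} — 6 (Eve) has 6→4.
A2 = A1; e.g. 1 (Eve) has no edge into A1. Fixed point.
6 ∈ A1, so Eve can force the target.

Eve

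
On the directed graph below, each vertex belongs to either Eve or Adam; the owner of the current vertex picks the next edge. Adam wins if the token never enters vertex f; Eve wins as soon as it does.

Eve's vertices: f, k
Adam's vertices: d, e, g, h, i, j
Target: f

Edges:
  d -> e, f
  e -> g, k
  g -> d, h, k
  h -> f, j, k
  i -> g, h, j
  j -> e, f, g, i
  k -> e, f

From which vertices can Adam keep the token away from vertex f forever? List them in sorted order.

d, e, g, h, i, j

A0 = {f}
A1: add {k} — k (Eve) has k→f.
A2 = A1; e.g. d (Adam) can still go to e. Fixed point.
Eve's attractor = {f, k}; Adam avoids the target exactly from the complement.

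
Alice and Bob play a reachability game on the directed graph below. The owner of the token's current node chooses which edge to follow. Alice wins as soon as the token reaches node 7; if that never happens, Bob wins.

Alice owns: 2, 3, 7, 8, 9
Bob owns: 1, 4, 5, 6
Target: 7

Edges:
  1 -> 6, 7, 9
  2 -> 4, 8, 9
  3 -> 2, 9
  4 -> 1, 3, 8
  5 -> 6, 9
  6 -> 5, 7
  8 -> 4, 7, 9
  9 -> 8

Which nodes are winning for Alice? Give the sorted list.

A0 = {7}
A1: add {8} — 8 (Alice) has 8→7.
A2: add {2, 9} — 2 (Alice) has 2→8; 9 (Alice) has 9→8.
A3: add {3} — 3 (Alice) has 3→2.
A4 = A3; e.g. 1 (Bob) can still go to 6. Fixed point.
Alice's winning region = {2, 3, 7, 8, 9}.

2, 3, 7, 8, 9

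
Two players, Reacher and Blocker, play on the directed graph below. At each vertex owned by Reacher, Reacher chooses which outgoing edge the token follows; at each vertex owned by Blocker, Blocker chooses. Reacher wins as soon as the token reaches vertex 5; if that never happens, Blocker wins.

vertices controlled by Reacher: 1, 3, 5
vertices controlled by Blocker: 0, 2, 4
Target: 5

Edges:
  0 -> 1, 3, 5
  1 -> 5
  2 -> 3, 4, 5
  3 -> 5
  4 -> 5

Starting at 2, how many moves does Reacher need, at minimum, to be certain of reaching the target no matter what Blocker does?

A0 = {5}
A1: add {1, 3, 4} — 1 (Reacher) has 1→5; 3 (Reacher) has 3→5; 4 (Blocker): all of {5} already in.
A2: add {0, 2} — 0 (Blocker): all of {1, 3, 5} already in; 2 (Blocker): all of {3, 4, 5} already in.
A2 = all vertices. Fixed point.
2 enters the attractor at level 2, so Reacher can force the target in 2 moves from there.

2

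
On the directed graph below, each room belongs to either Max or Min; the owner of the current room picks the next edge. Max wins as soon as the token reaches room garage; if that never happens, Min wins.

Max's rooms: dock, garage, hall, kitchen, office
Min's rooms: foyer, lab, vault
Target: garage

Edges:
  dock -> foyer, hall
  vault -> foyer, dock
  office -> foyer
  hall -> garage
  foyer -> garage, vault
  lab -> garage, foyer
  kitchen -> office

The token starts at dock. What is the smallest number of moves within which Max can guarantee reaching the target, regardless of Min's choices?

A0 = {garage}
A1: add {hall} — hall (Max) has hall→garage.
A2: add {dock} — dock (Max) has dock→hall.
A3 = A2; e.g. kitchen (Max) has no edge into A2. Fixed point.
dock enters the attractor at level 2, so Max can force the target in 2 moves from there.

2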